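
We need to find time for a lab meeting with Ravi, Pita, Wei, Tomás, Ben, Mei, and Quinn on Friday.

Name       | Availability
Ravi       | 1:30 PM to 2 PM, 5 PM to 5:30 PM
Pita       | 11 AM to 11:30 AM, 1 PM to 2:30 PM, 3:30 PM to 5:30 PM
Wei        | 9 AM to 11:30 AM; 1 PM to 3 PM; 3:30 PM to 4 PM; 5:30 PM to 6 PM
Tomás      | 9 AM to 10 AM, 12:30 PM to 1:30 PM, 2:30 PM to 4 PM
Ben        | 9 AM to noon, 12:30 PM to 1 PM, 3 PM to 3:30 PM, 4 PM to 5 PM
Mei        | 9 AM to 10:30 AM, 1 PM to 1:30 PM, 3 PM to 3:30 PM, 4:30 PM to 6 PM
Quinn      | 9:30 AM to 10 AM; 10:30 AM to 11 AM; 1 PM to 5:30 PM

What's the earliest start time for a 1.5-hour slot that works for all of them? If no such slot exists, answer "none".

Ravi ∩ Pita: 13:30-14:00, 17:00-17:30.
Ravi ∩ Pita ∩ Wei: 13:30-14:00.
Ravi ∩ Pita ∩ Wei ∩ Tomás: ∅.
Ravi ∩ Pita ∩ Wei ∩ Tomás ∩ Ben: ∅.
Ravi ∩ Pita ∩ Wei ∩ Tomás ∩ Ben ∩ Mei: ∅.
Ravi ∩ Pita ∩ Wei ∩ Tomás ∩ Ben ∩ Mei ∩ Quinn: ∅.
There is no time when everyone is free.
No common window is at least 90 minutes long.

none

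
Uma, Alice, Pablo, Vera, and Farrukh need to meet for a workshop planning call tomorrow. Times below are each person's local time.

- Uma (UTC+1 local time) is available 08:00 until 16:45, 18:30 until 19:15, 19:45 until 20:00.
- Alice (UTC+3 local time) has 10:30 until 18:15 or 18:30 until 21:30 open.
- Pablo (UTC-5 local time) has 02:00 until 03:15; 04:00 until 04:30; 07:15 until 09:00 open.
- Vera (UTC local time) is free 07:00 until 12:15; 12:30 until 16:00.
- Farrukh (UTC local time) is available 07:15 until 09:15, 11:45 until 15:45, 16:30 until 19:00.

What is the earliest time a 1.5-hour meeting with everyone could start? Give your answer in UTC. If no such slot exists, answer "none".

Uma in UTC: 07:00-15:45, 17:30-18:15, 18:45-19:00 (subtract 1h to convert from UTC+1).
Alice in UTC: 07:30-15:15, 15:30-18:30 (subtract 3h to convert from UTC+3).
Pablo in UTC: 07:00-08:15, 09:00-09:30, 12:15-14:00 (add 5h to convert from UTC-5).
Vera in UTC: 07:00-12:15, 12:30-16:00.
Farrukh in UTC: 07:15-09:15, 11:45-15:45, 16:30-19:00.
Uma ∩ Alice: 07:30-15:15, 15:30-15:45, 17:30-18:15.
Uma ∩ Alice ∩ Pablo: 07:30-08:15, 09:00-09:30, 12:15-14:00.
Uma ∩ Alice ∩ Pablo ∩ Vera: 07:30-08:15, 09:00-09:30, 12:30-14:00.
Uma ∩ Alice ∩ Pablo ∩ Vera ∩ Farrukh: 07:30-08:15, 09:00-09:15, 12:30-14:00.
So the common availability across everyone is 07:30-08:15, 09:00-09:15, 12:30-14:00.
The first common window of at least 90 minutes is 12:30-14:00, so the earliest start is 12:30.

12:30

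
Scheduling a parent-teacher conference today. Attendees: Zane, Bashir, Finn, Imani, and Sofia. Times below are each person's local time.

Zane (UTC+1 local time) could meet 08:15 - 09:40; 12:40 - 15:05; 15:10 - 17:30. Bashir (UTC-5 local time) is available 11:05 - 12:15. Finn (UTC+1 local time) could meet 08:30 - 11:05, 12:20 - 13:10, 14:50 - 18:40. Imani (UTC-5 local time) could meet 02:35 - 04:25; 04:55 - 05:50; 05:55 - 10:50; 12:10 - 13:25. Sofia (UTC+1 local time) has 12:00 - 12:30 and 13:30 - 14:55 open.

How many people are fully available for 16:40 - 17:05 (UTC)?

2

Zane in UTC: 07:15-08:40, 11:40-14:05, 14:10-16:30 (subtract 1h to convert from UTC+1).
Bashir in UTC: 16:05-17:15 (add 5h to convert from UTC-5).
Finn in UTC: 07:30-10:05, 11:20-12:10, 13:50-17:40 (subtract 1h to convert from UTC+1).
Imani in UTC: 07:35-09:25, 09:55-10:50, 10:55-15:50, 17:10-18:25 (add 5h to convert from UTC-5).
Sofia in UTC: 11:00-11:30, 12:30-13:55 (subtract 1h to convert from UTC+1).
Bashir and Finn can make the full 16:40-17:05 slot — that's 2.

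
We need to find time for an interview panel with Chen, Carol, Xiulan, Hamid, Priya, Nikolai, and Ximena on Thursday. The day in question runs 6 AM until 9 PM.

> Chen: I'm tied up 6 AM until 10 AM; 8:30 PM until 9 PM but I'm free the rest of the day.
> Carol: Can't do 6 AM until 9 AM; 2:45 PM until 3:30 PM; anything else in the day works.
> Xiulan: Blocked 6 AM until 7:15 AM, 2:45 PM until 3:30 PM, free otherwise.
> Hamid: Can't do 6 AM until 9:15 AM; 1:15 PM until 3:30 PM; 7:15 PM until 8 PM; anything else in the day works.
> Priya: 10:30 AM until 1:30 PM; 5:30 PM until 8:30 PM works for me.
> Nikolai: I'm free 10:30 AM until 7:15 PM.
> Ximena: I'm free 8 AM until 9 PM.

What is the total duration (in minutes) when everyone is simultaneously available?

Chen free: 10:00-20:30 (invert busy blocks within the working day).
Carol free: 09:00-14:45, 15:30-21:00 (invert busy blocks within the working day).
Xiulan free: 07:15-14:45, 15:30-21:00 (invert busy blocks within the working day).
Hamid free: 09:15-13:15, 15:30-19:15, 20:00-21:00 (invert busy blocks within the working day).
Priya free: 10:30-13:30, 17:30-20:30.
Nikolai free: 10:30-19:15.
Ximena free: 08:00-21:00.
Chen ∩ Carol: 10:00-14:45, 15:30-20:30.
Chen ∩ Carol ∩ Xiulan: 10:00-14:45, 15:30-20:30.
Chen ∩ Carol ∩ Xiulan ∩ Hamid: 10:00-13:15, 15:30-19:15, 20:00-20:30.
Chen ∩ Carol ∩ Xiulan ∩ Hamid ∩ Priya: 10:30-13:15, 17:30-19:15, 20:00-20:30.
Chen ∩ Carol ∩ Xiulan ∩ Hamid ∩ Priya ∩ Nikolai: 10:30-13:15, 17:30-19:15.
Chen ∩ Carol ∩ Xiulan ∩ Hamid ∩ Priya ∩ Nikolai ∩ Ximena: 10:30-13:15, 17:30-19:15.
Summing the common windows: 165 + 105 = 270 minutes.

270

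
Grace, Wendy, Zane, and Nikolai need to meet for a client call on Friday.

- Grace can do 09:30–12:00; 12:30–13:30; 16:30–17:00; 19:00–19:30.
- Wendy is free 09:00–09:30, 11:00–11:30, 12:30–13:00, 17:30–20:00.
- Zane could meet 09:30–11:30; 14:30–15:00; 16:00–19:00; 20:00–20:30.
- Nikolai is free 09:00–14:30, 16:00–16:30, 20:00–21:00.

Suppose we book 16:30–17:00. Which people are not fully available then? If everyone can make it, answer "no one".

Grace: free for 16:30-17:00. Wendy: not fully free for 16:30-17:00. Zane: free for 16:30-17:00. Nikolai: not fully free for 16:30-17:00.

Nikolai, Wendy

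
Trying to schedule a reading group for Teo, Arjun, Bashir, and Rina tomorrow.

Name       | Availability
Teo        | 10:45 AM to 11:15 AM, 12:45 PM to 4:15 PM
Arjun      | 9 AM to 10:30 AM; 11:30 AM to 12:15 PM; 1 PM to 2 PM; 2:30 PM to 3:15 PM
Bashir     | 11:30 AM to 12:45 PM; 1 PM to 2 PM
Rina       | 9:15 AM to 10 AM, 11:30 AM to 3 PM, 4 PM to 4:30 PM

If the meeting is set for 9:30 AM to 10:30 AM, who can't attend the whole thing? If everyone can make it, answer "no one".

Bashir, Rina, Teo

Teo: not fully free for 09:30-10:30. Arjun: free for 09:30-10:30. Bashir: not fully free for 09:30-10:30. Rina: not fully free for 09:30-10:30.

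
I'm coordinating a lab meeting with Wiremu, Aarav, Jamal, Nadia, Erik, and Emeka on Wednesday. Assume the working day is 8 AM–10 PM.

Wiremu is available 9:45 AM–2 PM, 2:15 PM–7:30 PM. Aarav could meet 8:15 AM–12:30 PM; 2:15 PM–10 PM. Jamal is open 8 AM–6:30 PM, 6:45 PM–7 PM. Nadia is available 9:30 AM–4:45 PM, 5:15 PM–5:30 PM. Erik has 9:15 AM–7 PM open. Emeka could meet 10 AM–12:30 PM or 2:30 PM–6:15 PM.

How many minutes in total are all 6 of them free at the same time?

Wiremu ∩ Aarav: 09:45-12:30, 14:15-19:30.
Wiremu ∩ Aarav ∩ Jamal: 09:45-12:30, 14:15-18:30, 18:45-19:00.
Wiremu ∩ Aarav ∩ Jamal ∩ Nadia: 09:45-12:30, 14:15-16:45, 17:15-17:30.
Wiremu ∩ Aarav ∩ Jamal ∩ Nadia ∩ Erik: 09:45-12:30, 14:15-16:45, 17:15-17:30.
Wiremu ∩ Aarav ∩ Jamal ∩ Nadia ∩ Erik ∩ Emeka: 10:00-12:30, 14:30-16:45, 17:15-17:30.
Summing the common windows: 150 + 135 + 15 = 300 minutes.

300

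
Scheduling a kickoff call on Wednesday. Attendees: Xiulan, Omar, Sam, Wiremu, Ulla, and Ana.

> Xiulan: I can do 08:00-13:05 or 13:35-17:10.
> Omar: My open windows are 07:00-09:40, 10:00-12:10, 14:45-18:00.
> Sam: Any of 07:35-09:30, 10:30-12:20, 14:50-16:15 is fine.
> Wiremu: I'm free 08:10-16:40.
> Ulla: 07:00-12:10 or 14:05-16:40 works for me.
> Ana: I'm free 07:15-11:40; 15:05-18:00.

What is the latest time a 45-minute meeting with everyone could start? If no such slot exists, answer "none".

Xiulan ∩ Omar: 08:00-09:40, 10:00-12:10, 14:45-17:10.
Xiulan ∩ Omar ∩ Sam: 08:00-09:30, 10:30-12:10, 14:50-16:15.
Xiulan ∩ Omar ∩ Sam ∩ Wiremu: 08:10-09:30, 10:30-12:10, 14:50-16:15.
Xiulan ∩ Omar ∩ Sam ∩ Wiremu ∩ Ulla: 08:10-09:30, 10:30-12:10, 14:50-16:15.
Xiulan ∩ Omar ∩ Sam ∩ Wiremu ∩ Ulla ∩ Ana: 08:10-09:30, 10:30-11:40, 15:05-16:15.
The last common window of at least 45 minutes is 15:05-16:15; a 45-minute meeting can start as late as 15:30 and still end by 16:15.

15:30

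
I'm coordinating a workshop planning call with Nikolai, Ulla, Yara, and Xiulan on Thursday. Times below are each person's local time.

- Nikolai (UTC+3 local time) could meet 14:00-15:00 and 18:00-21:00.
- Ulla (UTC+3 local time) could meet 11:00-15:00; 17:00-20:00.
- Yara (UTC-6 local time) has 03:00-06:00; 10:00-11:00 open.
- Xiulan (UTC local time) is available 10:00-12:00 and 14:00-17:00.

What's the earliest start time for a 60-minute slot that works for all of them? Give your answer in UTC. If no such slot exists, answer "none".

11:00

Nikolai in UTC: 11:00-12:00, 15:00-18:00 (subtract 3h to convert from UTC+3).
Ulla in UTC: 08:00-12:00, 14:00-17:00 (subtract 3h to convert from UTC+3).
Yara in UTC: 09:00-12:00, 16:00-17:00 (add 6h to convert from UTC-6).
Xiulan in UTC: 10:00-12:00, 14:00-17:00.
Nikolai ∩ Ulla: 11:00-12:00, 15:00-17:00.
Nikolai ∩ Ulla ∩ Yara: 11:00-12:00, 16:00-17:00.
Nikolai ∩ Ulla ∩ Yara ∩ Xiulan: 11:00-12:00, 16:00-17:00.
The first common window of at least 60 minutes is 11:00-12:00, so the earliest start is 11:00.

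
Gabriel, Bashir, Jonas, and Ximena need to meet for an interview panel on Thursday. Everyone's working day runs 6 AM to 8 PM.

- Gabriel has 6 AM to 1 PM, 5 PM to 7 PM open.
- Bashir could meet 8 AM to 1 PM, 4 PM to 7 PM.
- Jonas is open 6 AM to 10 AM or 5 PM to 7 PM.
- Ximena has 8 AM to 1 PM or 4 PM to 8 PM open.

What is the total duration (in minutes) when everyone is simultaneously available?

240

Gabriel ∩ Bashir: 08:00-13:00, 17:00-19:00.
Gabriel ∩ Bashir ∩ Jonas: 08:00-10:00, 17:00-19:00.
Gabriel ∩ Bashir ∩ Jonas ∩ Ximena: 08:00-10:00, 17:00-19:00.
So the common availability across everyone is 08:00-10:00, 17:00-19:00.
Summing the common windows: 120 + 120 = 240 minutes.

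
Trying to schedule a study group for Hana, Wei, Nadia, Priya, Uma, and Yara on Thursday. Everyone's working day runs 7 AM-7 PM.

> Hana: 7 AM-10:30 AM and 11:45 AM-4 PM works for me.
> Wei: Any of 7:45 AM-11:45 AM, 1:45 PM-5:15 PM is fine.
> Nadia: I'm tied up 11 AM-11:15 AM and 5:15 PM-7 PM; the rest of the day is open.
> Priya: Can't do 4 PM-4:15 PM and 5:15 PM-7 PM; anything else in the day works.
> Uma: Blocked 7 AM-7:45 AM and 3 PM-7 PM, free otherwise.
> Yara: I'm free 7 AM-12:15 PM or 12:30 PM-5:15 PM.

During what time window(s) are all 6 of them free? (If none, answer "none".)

07:45-10:30, 13:45-15:00

Hana free: 07:00-10:30, 11:45-16:00.
Wei free: 07:45-11:45, 13:45-17:15.
Nadia free: 07:00-11:00, 11:15-17:15 (invert busy blocks within the working day).
Priya free: 07:00-16:00, 16:15-17:15 (invert busy blocks within the working day).
Uma free: 07:45-15:00 (invert busy blocks within the working day).
Yara free: 07:00-12:15, 12:30-17:15.
Hana ∩ Wei: 07:45-10:30, 13:45-16:00.
Hana ∩ Wei ∩ Nadia: 07:45-10:30, 13:45-16:00.
Hana ∩ Wei ∩ Nadia ∩ Priya: 07:45-10:30, 13:45-16:00.
Hana ∩ Wei ∩ Nadia ∩ Priya ∩ Uma: 07:45-10:30, 13:45-15:00.
Hana ∩ Wei ∩ Nadia ∩ Priya ∩ Uma ∩ Yara: 07:45-10:30, 13:45-15:00.
Those are the intersection windows.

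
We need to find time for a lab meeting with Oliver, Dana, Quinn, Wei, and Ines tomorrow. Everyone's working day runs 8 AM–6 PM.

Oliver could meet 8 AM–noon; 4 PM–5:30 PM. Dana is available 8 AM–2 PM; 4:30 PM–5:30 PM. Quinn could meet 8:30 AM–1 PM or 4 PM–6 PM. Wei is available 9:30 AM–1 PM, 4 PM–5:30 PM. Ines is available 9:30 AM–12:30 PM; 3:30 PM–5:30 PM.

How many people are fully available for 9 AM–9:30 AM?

Oliver, Dana, and Quinn can make the full 09:00-09:30 slot — that's 3.

3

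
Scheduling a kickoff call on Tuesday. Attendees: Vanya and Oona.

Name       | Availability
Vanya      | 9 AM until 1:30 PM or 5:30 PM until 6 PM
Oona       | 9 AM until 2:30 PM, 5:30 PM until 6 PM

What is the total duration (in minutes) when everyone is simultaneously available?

300

Vanya ∩ Oona: 09:00-13:30, 17:30-18:00.
Those are the intersection windows.
Summing the common windows: 270 + 30 = 300 minutes.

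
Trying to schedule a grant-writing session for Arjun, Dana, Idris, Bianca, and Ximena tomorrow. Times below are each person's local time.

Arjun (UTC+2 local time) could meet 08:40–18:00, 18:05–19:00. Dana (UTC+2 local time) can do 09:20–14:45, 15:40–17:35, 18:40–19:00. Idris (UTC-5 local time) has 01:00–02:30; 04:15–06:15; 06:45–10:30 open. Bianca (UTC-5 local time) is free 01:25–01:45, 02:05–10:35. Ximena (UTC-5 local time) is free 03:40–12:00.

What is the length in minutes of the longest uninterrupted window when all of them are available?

Arjun in UTC: 06:40-16:00, 16:05-17:00 (subtract 2h to convert from UTC+2).
Dana in UTC: 07:20-12:45, 13:40-15:35, 16:40-17:00 (subtract 2h to convert from UTC+2).
Idris in UTC: 06:00-07:30, 09:15-11:15, 11:45-15:30 (add 5h to convert from UTC-5).
Bianca in UTC: 06:25-06:45, 07:05-15:35 (add 5h to convert from UTC-5).
Ximena in UTC: 08:40-17:00 (add 5h to convert from UTC-5).
Arjun ∩ Dana: 07:20-12:45, 13:40-15:35, 16:40-17:00.
Arjun ∩ Dana ∩ Idris: 07:20-07:30, 09:15-11:15, 11:45-12:45, 13:40-15:30.
Arjun ∩ Dana ∩ Idris ∩ Bianca: 07:20-07:30, 09:15-11:15, 11:45-12:45, 13:40-15:30.
Arjun ∩ Dana ∩ Idris ∩ Bianca ∩ Ximena: 09:15-11:15, 11:45-12:45, 13:40-15:30.
Those are the intersection windows.
The longest is 09:15-11:15 at 120 minutes.

120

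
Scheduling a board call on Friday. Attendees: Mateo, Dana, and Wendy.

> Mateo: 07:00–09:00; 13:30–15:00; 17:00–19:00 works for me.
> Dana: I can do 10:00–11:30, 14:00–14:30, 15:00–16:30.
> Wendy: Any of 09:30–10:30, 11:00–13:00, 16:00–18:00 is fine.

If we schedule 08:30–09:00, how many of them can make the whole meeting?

1

Mateo can make the full 08:30-09:00 slot — that's 1.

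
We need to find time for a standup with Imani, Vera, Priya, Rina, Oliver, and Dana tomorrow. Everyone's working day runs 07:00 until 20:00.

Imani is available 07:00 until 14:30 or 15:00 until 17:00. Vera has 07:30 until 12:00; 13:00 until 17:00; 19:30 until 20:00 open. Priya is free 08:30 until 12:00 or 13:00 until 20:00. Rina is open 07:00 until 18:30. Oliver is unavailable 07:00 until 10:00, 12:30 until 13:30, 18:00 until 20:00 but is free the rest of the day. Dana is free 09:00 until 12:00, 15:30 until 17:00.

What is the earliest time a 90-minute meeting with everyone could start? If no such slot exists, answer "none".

Imani free: 07:00-14:30, 15:00-17:00.
Vera free: 07:30-12:00, 13:00-17:00, 19:30-20:00.
Priya free: 08:30-12:00, 13:00-20:00.
Rina free: 07:00-18:30.
Oliver free: 10:00-12:30, 13:30-18:00 (invert busy blocks within the working day).
Dana free: 09:00-12:00, 15:30-17:00.
Imani ∩ Vera: 07:30-12:00, 13:00-14:30, 15:00-17:00.
Imani ∩ Vera ∩ Priya: 08:30-12:00, 13:00-14:30, 15:00-17:00.
Imani ∩ Vera ∩ Priya ∩ Rina: 08:30-12:00, 13:00-14:30, 15:00-17:00.
Imani ∩ Vera ∩ Priya ∩ Rina ∩ Oliver: 10:00-12:00, 13:30-14:30, 15:00-17:00.
Imani ∩ Vera ∩ Priya ∩ Rina ∩ Oliver ∩ Dana: 10:00-12:00, 15:30-17:00.
Those are the intersection windows.
The first common window of at least 90 minutes is 10:00-12:00, so the earliest start is 10:00.

10:00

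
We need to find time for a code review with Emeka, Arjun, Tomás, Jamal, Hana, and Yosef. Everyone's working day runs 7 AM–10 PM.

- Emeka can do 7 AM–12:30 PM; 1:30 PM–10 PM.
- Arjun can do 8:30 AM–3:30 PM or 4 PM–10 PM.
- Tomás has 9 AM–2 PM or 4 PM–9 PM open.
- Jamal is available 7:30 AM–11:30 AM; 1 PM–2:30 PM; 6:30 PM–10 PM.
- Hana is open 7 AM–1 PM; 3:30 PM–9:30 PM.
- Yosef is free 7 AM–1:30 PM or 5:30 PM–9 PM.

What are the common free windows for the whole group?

Emeka ∩ Arjun: 08:30-12:30, 13:30-15:30, 16:00-22:00.
Emeka ∩ Arjun ∩ Tomás: 09:00-12:30, 13:30-14:00, 16:00-21:00.
Emeka ∩ Arjun ∩ Tomás ∩ Jamal: 09:00-11:30, 13:30-14:00, 18:30-21:00.
Emeka ∩ Arjun ∩ Tomás ∩ Jamal ∩ Hana: 09:00-11:30, 18:30-21:00.
Emeka ∩ Arjun ∩ Tomás ∩ Jamal ∩ Hana ∩ Yosef: 09:00-11:30, 18:30-21:00.
So the common availability across everyone is 09:00-11:30, 18:30-21:00.

09:00-11:30, 18:30-21:00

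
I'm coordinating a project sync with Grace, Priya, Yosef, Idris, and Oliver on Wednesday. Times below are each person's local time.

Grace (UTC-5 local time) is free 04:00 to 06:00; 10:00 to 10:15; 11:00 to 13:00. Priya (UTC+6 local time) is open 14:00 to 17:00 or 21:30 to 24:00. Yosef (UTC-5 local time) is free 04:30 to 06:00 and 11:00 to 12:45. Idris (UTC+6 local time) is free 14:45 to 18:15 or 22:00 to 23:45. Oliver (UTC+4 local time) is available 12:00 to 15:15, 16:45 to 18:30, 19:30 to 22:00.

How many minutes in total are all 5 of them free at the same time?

195

Grace in UTC: 09:00-11:00, 15:00-15:15, 16:00-18:00 (add 5h to convert from UTC-5).
Priya in UTC: 08:00-11:00, 15:30-18:00 (subtract 6h to convert from UTC+6).
Yosef in UTC: 09:30-11:00, 16:00-17:45 (add 5h to convert from UTC-5).
Idris in UTC: 08:45-12:15, 16:00-17:45 (subtract 6h to convert from UTC+6).
Oliver in UTC: 08:00-11:15, 12:45-14:30, 15:30-18:00 (subtract 4h to convert from UTC+4).
Grace ∩ Priya: 09:00-11:00, 16:00-18:00.
Grace ∩ Priya ∩ Yosef: 09:30-11:00, 16:00-17:45.
Grace ∩ Priya ∩ Yosef ∩ Idris: 09:30-11:00, 16:00-17:45.
Grace ∩ Priya ∩ Yosef ∩ Idris ∩ Oliver: 09:30-11:00, 16:00-17:45.
Those are the intersection windows.
Summing the common windows: 90 + 105 = 195 minutes.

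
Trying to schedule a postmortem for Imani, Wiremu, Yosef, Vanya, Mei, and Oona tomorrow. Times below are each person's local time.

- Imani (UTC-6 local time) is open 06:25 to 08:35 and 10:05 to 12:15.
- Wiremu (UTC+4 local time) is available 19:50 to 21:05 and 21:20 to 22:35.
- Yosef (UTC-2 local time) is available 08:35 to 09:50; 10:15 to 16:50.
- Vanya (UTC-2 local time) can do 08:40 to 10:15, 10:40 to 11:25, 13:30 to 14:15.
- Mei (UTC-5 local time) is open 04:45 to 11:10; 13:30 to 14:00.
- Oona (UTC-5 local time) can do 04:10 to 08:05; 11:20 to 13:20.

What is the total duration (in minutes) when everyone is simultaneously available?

0

Imani in UTC: 12:25-14:35, 16:05-18:15 (add 6h to convert from UTC-6).
Wiremu in UTC: 15:50-17:05, 17:20-18:35 (subtract 4h to convert from UTC+4).
Yosef in UTC: 10:35-11:50, 12:15-18:50 (add 2h to convert from UTC-2).
Vanya in UTC: 10:40-12:15, 12:40-13:25, 15:30-16:15 (add 2h to convert from UTC-2).
Mei in UTC: 09:45-16:10, 18:30-19:00 (add 5h to convert from UTC-5).
Oona in UTC: 09:10-13:05, 16:20-18:20 (add 5h to convert from UTC-5).
Imani ∩ Wiremu: 16:05-17:05, 17:20-18:15.
Imani ∩ Wiremu ∩ Yosef: 16:05-17:05, 17:20-18:15.
Imani ∩ Wiremu ∩ Yosef ∩ Vanya: 16:05-16:15.
Imani ∩ Wiremu ∩ Yosef ∩ Vanya ∩ Mei: 16:05-16:10.
Imani ∩ Wiremu ∩ Yosef ∩ Vanya ∩ Mei ∩ Oona: ∅.
There is no time when everyone is free.
There is no common window, so the total is 0 minutes.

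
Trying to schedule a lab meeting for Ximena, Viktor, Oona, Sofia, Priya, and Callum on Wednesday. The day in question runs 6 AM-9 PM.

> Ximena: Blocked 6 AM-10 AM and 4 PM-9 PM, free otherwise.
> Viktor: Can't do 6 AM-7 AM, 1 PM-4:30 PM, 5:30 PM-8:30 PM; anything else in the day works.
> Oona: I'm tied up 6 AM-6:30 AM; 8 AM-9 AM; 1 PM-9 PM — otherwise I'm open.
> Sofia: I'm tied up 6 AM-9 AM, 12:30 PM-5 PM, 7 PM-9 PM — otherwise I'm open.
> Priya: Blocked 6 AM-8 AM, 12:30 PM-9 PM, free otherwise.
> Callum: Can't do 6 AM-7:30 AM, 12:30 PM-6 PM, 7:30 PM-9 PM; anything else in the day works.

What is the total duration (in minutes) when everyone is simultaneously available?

150

Ximena free: 10:00-16:00 (invert busy blocks within the working day).
Viktor free: 07:00-13:00, 16:30-17:30, 20:30-21:00 (invert busy blocks within the working day).
Oona free: 06:30-08:00, 09:00-13:00 (invert busy blocks within the working day).
Sofia free: 09:00-12:30, 17:00-19:00 (invert busy blocks within the working day).
Priya free: 08:00-12:30 (invert busy blocks within the working day).
Callum free: 07:30-12:30, 18:00-19:30 (invert busy blocks within the working day).
Ximena ∩ Viktor: 10:00-13:00.
Ximena ∩ Viktor ∩ Oona: 10:00-13:00.
Ximena ∩ Viktor ∩ Oona ∩ Sofia: 10:00-12:30.
Ximena ∩ Viktor ∩ Oona ∩ Sofia ∩ Priya: 10:00-12:30.
Ximena ∩ Viktor ∩ Oona ∩ Sofia ∩ Priya ∩ Callum: 10:00-12:30.
That's a single block of 150 minutes.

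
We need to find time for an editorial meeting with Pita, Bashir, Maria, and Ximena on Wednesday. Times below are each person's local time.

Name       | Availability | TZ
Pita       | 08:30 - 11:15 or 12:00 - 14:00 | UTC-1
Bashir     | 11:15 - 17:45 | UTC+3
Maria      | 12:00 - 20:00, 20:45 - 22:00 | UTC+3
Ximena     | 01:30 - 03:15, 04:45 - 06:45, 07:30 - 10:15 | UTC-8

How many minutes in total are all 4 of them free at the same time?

Pita in UTC: 09:30-12:15, 13:00-15:00 (add 1h to convert from UTC-1).
Bashir in UTC: 08:15-14:45 (subtract 3h to convert from UTC+3).
Maria in UTC: 09:00-17:00, 17:45-19:00 (subtract 3h to convert from UTC+3).
Ximena in UTC: 09:30-11:15, 12:45-14:45, 15:30-18:15 (add 8h to convert from UTC-8).
Pita ∩ Bashir: 09:30-12:15, 13:00-14:45.
Pita ∩ Bashir ∩ Maria: 09:30-12:15, 13:00-14:45.
Pita ∩ Bashir ∩ Maria ∩ Ximena: 09:30-11:15, 13:00-14:45.
Those are the intersection windows.
Summing the common windows: 105 + 105 = 210 minutes.

210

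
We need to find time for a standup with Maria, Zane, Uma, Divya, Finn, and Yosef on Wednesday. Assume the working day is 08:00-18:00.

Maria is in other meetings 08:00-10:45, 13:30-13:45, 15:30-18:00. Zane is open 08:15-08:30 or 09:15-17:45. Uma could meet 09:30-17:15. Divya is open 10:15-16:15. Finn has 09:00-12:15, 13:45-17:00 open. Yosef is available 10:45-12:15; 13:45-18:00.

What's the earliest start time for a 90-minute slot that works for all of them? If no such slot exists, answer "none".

10:45

Maria free: 10:45-13:30, 13:45-15:30 (invert busy blocks within the working day).
Zane free: 08:15-08:30, 09:15-17:45.
Uma free: 09:30-17:15.
Divya free: 10:15-16:15.
Finn free: 09:00-12:15, 13:45-17:00.
Yosef free: 10:45-12:15, 13:45-18:00.
Maria ∩ Zane: 10:45-13:30, 13:45-15:30.
Maria ∩ Zane ∩ Uma: 10:45-13:30, 13:45-15:30.
Maria ∩ Zane ∩ Uma ∩ Divya: 10:45-13:30, 13:45-15:30.
Maria ∩ Zane ∩ Uma ∩ Divya ∩ Finn: 10:45-12:15, 13:45-15:30.
Maria ∩ Zane ∩ Uma ∩ Divya ∩ Finn ∩ Yosef: 10:45-12:15, 13:45-15:30.
The first common window of at least 90 minutes is 10:45-12:15, so the earliest start is 10:45.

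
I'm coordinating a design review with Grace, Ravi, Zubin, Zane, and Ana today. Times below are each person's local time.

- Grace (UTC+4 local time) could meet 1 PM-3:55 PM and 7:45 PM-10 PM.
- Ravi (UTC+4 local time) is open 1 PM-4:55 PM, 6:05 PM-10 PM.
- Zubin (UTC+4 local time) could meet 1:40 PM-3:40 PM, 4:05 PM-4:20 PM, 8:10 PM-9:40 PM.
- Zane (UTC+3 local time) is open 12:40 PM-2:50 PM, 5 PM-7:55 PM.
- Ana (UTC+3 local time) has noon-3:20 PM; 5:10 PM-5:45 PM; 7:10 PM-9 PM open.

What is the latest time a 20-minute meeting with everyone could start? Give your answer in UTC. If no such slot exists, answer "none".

Grace in UTC: 09:00-11:55, 15:45-18:00 (subtract 4h to convert from UTC+4).
Ravi in UTC: 09:00-12:55, 14:05-18:00 (subtract 4h to convert from UTC+4).
Zubin in UTC: 09:40-11:40, 12:05-12:20, 16:10-17:40 (subtract 4h to convert from UTC+4).
Zane in UTC: 09:40-11:50, 14:00-16:55 (subtract 3h to convert from UTC+3).
Ana in UTC: 09:00-12:20, 14:10-14:45, 16:10-18:00 (subtract 3h to convert from UTC+3).
Grace ∩ Ravi: 09:00-11:55, 15:45-18:00.
Grace ∩ Ravi ∩ Zubin: 09:40-11:40, 16:10-17:40.
Grace ∩ Ravi ∩ Zubin ∩ Zane: 09:40-11:40, 16:10-16:55.
Grace ∩ Ravi ∩ Zubin ∩ Zane ∩ Ana: 09:40-11:40, 16:10-16:55.
Those are the intersection windows.
The last common window of at least 20 minutes is 16:10-16:55; a 20-minute meeting can start as late as 16:35 and still end by 16:55.

16:35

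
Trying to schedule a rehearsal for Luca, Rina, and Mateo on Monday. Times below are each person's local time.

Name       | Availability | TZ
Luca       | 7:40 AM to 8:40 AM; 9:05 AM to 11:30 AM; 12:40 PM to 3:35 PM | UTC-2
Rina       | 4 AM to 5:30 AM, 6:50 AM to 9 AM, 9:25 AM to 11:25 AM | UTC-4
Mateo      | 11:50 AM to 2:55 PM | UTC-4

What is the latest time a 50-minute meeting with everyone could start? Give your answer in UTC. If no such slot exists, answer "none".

none

Luca in UTC: 09:40-10:40, 11:05-13:30, 14:40-17:35 (add 2h to convert from UTC-2).
Rina in UTC: 08:00-09:30, 10:50-13:00, 13:25-15:25 (add 4h to convert from UTC-4).
Mateo in UTC: 15:50-18:55 (add 4h to convert from UTC-4).
Luca ∩ Rina: 11:05-13:00, 13:25-13:30, 14:40-15:25.
Luca ∩ Rina ∩ Mateo: ∅.
There is no time when everyone is free.
No common window is at least 50 minutes long.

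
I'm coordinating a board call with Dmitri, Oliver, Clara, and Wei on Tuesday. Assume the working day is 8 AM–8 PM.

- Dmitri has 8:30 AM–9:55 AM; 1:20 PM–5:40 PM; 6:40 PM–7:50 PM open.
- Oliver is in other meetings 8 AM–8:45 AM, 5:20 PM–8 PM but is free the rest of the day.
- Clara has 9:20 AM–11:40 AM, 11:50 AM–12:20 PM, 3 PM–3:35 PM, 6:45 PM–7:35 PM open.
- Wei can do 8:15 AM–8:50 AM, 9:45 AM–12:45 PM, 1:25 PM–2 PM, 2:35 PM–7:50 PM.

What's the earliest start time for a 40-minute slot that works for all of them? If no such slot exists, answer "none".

Dmitri free: 08:30-09:55, 13:20-17:40, 18:40-19:50.
Oliver free: 08:45-17:20 (invert busy blocks within the working day).
Clara free: 09:20-11:40, 11:50-12:20, 15:00-15:35, 18:45-19:35.
Wei free: 08:15-08:50, 09:45-12:45, 13:25-14:00, 14:35-19:50.
Dmitri ∩ Oliver: 08:45-09:55, 13:20-17:20.
Dmitri ∩ Oliver ∩ Clara: 09:20-09:55, 15:00-15:35.
Dmitri ∩ Oliver ∩ Clara ∩ Wei: 09:45-09:55, 15:00-15:35.
No common window is at least 40 minutes long.

none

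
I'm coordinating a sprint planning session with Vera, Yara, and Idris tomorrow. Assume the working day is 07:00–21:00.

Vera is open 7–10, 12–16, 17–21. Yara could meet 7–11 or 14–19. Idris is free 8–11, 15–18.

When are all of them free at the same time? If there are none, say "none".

08:00-10:00, 15:00-16:00, 17:00-18:00

Vera ∩ Yara: 07:00-10:00, 14:00-16:00, 17:00-19:00.
Vera ∩ Yara ∩ Idris: 08:00-10:00, 15:00-16:00, 17:00-18:00.
So the common availability across everyone is 08:00-10:00, 15:00-16:00, 17:00-18:00.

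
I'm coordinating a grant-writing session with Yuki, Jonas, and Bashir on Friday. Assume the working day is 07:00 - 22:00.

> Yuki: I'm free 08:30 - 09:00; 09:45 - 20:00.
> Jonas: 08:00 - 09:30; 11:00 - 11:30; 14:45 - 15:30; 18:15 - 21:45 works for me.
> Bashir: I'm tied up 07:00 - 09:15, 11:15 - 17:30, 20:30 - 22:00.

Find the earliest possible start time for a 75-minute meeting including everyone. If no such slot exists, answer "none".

Yuki free: 08:30-09:00, 09:45-20:00.
Jonas free: 08:00-09:30, 11:00-11:30, 14:45-15:30, 18:15-21:45.
Bashir free: 09:15-11:15, 17:30-20:30 (invert busy blocks within the working day).
Yuki ∩ Jonas: 08:30-09:00, 11:00-11:30, 14:45-15:30, 18:15-20:00.
Yuki ∩ Jonas ∩ Bashir: 11:00-11:15, 18:15-20:00.
The first common window of at least 75 minutes is 18:15-20:00, so the earliest start is 18:15.

18:15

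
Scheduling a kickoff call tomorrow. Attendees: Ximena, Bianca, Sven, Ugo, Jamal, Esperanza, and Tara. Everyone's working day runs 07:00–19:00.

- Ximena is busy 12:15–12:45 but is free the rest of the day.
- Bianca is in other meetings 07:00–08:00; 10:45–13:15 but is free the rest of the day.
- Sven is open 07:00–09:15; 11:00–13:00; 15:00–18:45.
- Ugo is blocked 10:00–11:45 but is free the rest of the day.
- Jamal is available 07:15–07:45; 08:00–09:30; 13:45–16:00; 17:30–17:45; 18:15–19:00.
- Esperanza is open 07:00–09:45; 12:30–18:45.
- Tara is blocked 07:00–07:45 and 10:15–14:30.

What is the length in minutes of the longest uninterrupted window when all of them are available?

Ximena free: 07:00-12:15, 12:45-19:00 (invert busy blocks within the working day).
Bianca free: 08:00-10:45, 13:15-19:00 (invert busy blocks within the working day).
Sven free: 07:00-09:15, 11:00-13:00, 15:00-18:45.
Ugo free: 07:00-10:00, 11:45-19:00 (invert busy blocks within the working day).
Jamal free: 07:15-07:45, 08:00-09:30, 13:45-16:00, 17:30-17:45, 18:15-19:00.
Esperanza free: 07:00-09:45, 12:30-18:45.
Tara free: 07:45-10:15, 14:30-19:00 (invert busy blocks within the working day).
Ximena ∩ Bianca: 08:00-10:45, 13:15-19:00.
Ximena ∩ Bianca ∩ Sven: 08:00-09:15, 15:00-18:45.
Ximena ∩ Bianca ∩ Sven ∩ Ugo: 08:00-09:15, 15:00-18:45.
Ximena ∩ Bianca ∩ Sven ∩ Ugo ∩ Jamal: 08:00-09:15, 15:00-16:00, 17:30-17:45, 18:15-18:45.
Ximena ∩ Bianca ∩ Sven ∩ Ugo ∩ Jamal ∩ Esperanza: 08:00-09:15, 15:00-16:00, 17:30-17:45, 18:15-18:45.
Ximena ∩ Bianca ∩ Sven ∩ Ugo ∩ Jamal ∩ Esperanza ∩ Tara: 08:00-09:15, 15:00-16:00, 17:30-17:45, 18:15-18:45.
Those are the intersection windows.
The longest is 08:00-09:15 at 75 minutes.

75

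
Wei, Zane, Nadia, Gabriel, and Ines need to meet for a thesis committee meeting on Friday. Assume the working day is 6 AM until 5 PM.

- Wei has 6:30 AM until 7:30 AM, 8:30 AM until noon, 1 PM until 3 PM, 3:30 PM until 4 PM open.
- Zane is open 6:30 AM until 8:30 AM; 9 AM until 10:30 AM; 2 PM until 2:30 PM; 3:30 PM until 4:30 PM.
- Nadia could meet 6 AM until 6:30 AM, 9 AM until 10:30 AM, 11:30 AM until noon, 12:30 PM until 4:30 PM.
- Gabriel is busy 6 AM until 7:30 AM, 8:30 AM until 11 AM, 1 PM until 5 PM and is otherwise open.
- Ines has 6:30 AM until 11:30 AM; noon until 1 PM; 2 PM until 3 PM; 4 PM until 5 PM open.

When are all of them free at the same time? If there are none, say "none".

none

Wei free: 06:30-07:30, 08:30-12:00, 13:00-15:00, 15:30-16:00.
Zane free: 06:30-08:30, 09:00-10:30, 14:00-14:30, 15:30-16:30.
Nadia free: 06:00-06:30, 09:00-10:30, 11:30-12:00, 12:30-16:30.
Gabriel free: 07:30-08:30, 11:00-13:00 (invert busy blocks within the working day).
Ines free: 06:30-11:30, 12:00-13:00, 14:00-15:00, 16:00-17:00.
Wei ∩ Zane: 06:30-07:30, 09:00-10:30, 14:00-14:30, 15:30-16:00.
Wei ∩ Zane ∩ Nadia: 09:00-10:30, 14:00-14:30, 15:30-16:00.
Wei ∩ Zane ∩ Nadia ∩ Gabriel: ∅.
Wei ∩ Zane ∩ Nadia ∩ Gabriel ∩ Ines: ∅.
There is no time when everyone is free.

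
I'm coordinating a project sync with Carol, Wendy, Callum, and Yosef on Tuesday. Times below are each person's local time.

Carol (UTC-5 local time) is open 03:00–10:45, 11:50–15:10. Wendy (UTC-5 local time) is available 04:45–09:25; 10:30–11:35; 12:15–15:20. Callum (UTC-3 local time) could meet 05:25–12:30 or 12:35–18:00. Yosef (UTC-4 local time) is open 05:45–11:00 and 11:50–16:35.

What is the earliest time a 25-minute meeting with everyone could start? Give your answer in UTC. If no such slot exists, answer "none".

09:45

Carol in UTC: 08:00-15:45, 16:50-20:10 (add 5h to convert from UTC-5).
Wendy in UTC: 09:45-14:25, 15:30-16:35, 17:15-20:20 (add 5h to convert from UTC-5).
Callum in UTC: 08:25-15:30, 15:35-21:00 (add 3h to convert from UTC-3).
Yosef in UTC: 09:45-15:00, 15:50-20:35 (add 4h to convert from UTC-4).
Carol ∩ Wendy: 09:45-14:25, 15:30-15:45, 17:15-20:10.
Carol ∩ Wendy ∩ Callum: 09:45-14:25, 15:35-15:45, 17:15-20:10.
Carol ∩ Wendy ∩ Callum ∩ Yosef: 09:45-14:25, 17:15-20:10.
The first common window of at least 25 minutes is 09:45-14:25, so the earliest start is 09:45.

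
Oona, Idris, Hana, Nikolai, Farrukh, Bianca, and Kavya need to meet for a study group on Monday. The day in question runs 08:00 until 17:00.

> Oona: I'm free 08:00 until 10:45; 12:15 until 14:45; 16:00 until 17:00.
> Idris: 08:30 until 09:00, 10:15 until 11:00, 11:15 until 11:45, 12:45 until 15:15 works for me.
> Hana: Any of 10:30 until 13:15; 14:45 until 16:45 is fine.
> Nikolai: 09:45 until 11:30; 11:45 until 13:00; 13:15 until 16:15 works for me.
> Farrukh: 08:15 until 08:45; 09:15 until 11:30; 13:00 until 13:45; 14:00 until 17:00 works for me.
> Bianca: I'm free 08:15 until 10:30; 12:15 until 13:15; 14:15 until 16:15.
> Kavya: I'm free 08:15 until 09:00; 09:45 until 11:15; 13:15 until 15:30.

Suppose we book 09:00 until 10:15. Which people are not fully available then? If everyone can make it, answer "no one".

Farrukh, Hana, Idris, Kavya, Nikolai

Oona: free for 09:00-10:15. Idris: not fully free for 09:00-10:15. Hana: not fully free for 09:00-10:15. Nikolai: not fully free for 09:00-10:15. Farrukh: not fully free for 09:00-10:15. Bianca: free for 09:00-10:15. Kavya: not fully free for 09:00-10:15.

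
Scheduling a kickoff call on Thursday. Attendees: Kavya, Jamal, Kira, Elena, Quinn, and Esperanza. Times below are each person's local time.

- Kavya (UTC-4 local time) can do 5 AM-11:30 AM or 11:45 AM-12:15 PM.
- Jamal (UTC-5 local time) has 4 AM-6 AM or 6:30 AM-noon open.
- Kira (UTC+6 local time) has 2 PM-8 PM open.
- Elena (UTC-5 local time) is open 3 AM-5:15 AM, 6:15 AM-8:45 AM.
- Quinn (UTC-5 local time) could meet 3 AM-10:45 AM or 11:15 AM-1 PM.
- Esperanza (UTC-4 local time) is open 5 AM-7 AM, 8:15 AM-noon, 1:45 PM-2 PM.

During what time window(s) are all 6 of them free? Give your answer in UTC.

Kavya in UTC: 09:00-15:30, 15:45-16:15 (add 4h to convert from UTC-4).
Jamal in UTC: 09:00-11:00, 11:30-17:00 (add 5h to convert from UTC-5).
Kira in UTC: 08:00-14:00 (subtract 6h to convert from UTC+6).
Elena in UTC: 08:00-10:15, 11:15-13:45 (add 5h to convert from UTC-5).
Quinn in UTC: 08:00-15:45, 16:15-18:00 (add 5h to convert from UTC-5).
Esperanza in UTC: 09:00-11:00, 12:15-16:00, 17:45-18:00 (add 4h to convert from UTC-4).
Kavya ∩ Jamal: 09:00-11:00, 11:30-15:30, 15:45-16:15.
Kavya ∩ Jamal ∩ Kira: 09:00-11:00, 11:30-14:00.
Kavya ∩ Jamal ∩ Kira ∩ Elena: 09:00-10:15, 11:30-13:45.
Kavya ∩ Jamal ∩ Kira ∩ Elena ∩ Quinn: 09:00-10:15, 11:30-13:45.
Kavya ∩ Jamal ∩ Kira ∩ Elena ∩ Quinn ∩ Esperanza: 09:00-10:15, 12:15-13:45.

09:00-10:15, 12:15-13:45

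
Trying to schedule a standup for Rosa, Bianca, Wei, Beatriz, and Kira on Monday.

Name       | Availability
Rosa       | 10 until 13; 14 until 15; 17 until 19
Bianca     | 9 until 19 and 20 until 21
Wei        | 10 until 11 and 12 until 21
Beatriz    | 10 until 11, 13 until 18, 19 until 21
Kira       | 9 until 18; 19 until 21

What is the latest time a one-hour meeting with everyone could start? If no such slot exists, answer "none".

17:00

Rosa ∩ Bianca: 10:00-13:00, 14:00-15:00, 17:00-19:00.
Rosa ∩ Bianca ∩ Wei: 10:00-11:00, 12:00-13:00, 14:00-15:00, 17:00-19:00.
Rosa ∩ Bianca ∩ Wei ∩ Beatriz: 10:00-11:00, 14:00-15:00, 17:00-18:00.
Rosa ∩ Bianca ∩ Wei ∩ Beatriz ∩ Kira: 10:00-11:00, 14:00-15:00, 17:00-18:00.
The last common window of at least 60 minutes is 17:00-18:00; a 60-minute meeting can start as late as 17:00 and still end by 18:00.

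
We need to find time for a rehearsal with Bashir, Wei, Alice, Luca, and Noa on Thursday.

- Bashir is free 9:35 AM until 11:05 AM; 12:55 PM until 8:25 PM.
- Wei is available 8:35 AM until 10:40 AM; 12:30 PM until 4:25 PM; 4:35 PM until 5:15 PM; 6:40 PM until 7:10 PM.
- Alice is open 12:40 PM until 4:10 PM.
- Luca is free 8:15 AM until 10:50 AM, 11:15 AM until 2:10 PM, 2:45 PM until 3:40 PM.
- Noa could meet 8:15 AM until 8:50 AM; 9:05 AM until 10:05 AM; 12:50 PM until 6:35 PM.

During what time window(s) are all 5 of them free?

12:55-14:10, 14:45-15:40

Bashir ∩ Wei: 09:35-10:40, 12:55-16:25, 16:35-17:15, 18:40-19:10.
Bashir ∩ Wei ∩ Alice: 12:55-16:10.
Bashir ∩ Wei ∩ Alice ∩ Luca: 12:55-14:10, 14:45-15:40.
Bashir ∩ Wei ∩ Alice ∩ Luca ∩ Noa: 12:55-14:10, 14:45-15:40.
So the common availability across everyone is 12:55-14:10, 14:45-15:40.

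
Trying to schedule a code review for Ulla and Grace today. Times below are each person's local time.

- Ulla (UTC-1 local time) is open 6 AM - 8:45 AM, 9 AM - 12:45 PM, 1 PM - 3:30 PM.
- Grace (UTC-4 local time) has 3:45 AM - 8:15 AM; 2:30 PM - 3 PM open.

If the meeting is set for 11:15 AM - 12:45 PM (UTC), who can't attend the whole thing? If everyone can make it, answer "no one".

Ulla in UTC: 07:00-09:45, 10:00-13:45, 14:00-16:30 (add 1h to convert from UTC-1).
Grace in UTC: 07:45-12:15, 18:30-19:00 (add 4h to convert from UTC-4).
Ulla: free for 11:15-12:45. Grace: not fully free for 11:15-12:45.

Grace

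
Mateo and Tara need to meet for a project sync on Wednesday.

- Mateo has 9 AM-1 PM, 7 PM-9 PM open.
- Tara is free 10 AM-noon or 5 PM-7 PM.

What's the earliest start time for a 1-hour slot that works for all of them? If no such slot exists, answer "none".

10:00

Mateo ∩ Tara: 10:00-12:00.
The first common window of at least 60 minutes is 10:00-12:00, so the earliest start is 10:00.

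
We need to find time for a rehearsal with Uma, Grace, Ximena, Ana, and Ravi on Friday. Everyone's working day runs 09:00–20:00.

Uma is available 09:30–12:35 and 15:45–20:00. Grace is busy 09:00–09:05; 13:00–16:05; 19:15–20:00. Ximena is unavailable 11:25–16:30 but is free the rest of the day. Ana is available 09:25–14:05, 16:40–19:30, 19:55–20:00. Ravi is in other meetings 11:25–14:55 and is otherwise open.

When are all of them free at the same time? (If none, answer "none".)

09:30-11:25, 16:40-19:15

Uma free: 09:30-12:35, 15:45-20:00.
Grace free: 09:05-13:00, 16:05-19:15 (invert busy blocks within the working day).
Ximena free: 09:00-11:25, 16:30-20:00 (invert busy blocks within the working day).
Ana free: 09:25-14:05, 16:40-19:30, 19:55-20:00.
Ravi free: 09:00-11:25, 14:55-20:00 (invert busy blocks within the working day).
Uma ∩ Grace: 09:30-12:35, 16:05-19:15.
Uma ∩ Grace ∩ Ximena: 09:30-11:25, 16:30-19:15.
Uma ∩ Grace ∩ Ximena ∩ Ana: 09:30-11:25, 16:40-19:15.
Uma ∩ Grace ∩ Ximena ∩ Ana ∩ Ravi: 09:30-11:25, 16:40-19:15.
Those are the intersection windows.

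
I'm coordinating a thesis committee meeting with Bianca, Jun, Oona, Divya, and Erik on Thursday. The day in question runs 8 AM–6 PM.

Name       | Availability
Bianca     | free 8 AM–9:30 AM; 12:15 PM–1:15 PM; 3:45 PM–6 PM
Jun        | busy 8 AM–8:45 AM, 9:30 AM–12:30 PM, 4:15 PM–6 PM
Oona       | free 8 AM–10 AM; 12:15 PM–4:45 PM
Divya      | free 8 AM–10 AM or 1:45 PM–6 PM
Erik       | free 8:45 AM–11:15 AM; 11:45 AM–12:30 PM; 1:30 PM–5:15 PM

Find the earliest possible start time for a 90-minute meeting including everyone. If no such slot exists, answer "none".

Bianca free: 08:00-09:30, 12:15-13:15, 15:45-18:00.
Jun free: 08:45-09:30, 12:30-16:15 (invert busy blocks within the working day).
Oona free: 08:00-10:00, 12:15-16:45.
Divya free: 08:00-10:00, 13:45-18:00.
Erik free: 08:45-11:15, 11:45-12:30, 13:30-17:15.
Bianca ∩ Jun: 08:45-09:30, 12:30-13:15, 15:45-16:15.
Bianca ∩ Jun ∩ Oona: 08:45-09:30, 12:30-13:15, 15:45-16:15.
Bianca ∩ Jun ∩ Oona ∩ Divya: 08:45-09:30, 15:45-16:15.
Bianca ∩ Jun ∩ Oona ∩ Divya ∩ Erik: 08:45-09:30, 15:45-16:15.
No common window is at least 90 minutes long.

none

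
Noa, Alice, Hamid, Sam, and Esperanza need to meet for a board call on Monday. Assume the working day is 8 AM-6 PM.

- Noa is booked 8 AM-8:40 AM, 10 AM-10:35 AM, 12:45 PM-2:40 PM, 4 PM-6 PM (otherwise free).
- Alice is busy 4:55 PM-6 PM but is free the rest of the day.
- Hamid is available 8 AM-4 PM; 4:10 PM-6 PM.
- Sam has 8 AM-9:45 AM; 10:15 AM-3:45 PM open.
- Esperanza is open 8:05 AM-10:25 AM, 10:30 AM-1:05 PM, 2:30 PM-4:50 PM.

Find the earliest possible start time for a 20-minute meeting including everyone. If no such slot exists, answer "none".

Noa free: 08:40-10:00, 10:35-12:45, 14:40-16:00 (invert busy blocks within the working day).
Alice free: 08:00-16:55 (invert busy blocks within the working day).
Hamid free: 08:00-16:00, 16:10-18:00.
Sam free: 08:00-09:45, 10:15-15:45.
Esperanza free: 08:05-10:25, 10:30-13:05, 14:30-16:50.
Noa ∩ Alice: 08:40-10:00, 10:35-12:45, 14:40-16:00.
Noa ∩ Alice ∩ Hamid: 08:40-10:00, 10:35-12:45, 14:40-16:00.
Noa ∩ Alice ∩ Hamid ∩ Sam: 08:40-09:45, 10:35-12:45, 14:40-15:45.
Noa ∩ Alice ∩ Hamid ∩ Sam ∩ Esperanza: 08:40-09:45, 10:35-12:45, 14:40-15:45.
Those are the intersection windows.
The first common window of at least 20 minutes is 08:40-09:45, so the earliest start is 08:40.

08:40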